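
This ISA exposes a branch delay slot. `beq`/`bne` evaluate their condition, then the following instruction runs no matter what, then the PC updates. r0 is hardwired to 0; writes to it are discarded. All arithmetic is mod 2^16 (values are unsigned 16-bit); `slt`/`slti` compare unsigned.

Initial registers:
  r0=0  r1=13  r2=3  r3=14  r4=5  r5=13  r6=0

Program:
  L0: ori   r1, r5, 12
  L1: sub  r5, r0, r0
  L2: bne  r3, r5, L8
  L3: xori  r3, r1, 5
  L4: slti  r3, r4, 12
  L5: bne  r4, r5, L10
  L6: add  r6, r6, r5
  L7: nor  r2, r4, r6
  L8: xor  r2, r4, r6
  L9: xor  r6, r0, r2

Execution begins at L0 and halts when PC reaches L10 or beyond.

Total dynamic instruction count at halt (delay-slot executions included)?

[0] ori   r1, r5, 12  →  {r0:0, r1:13, r2:3, r3:14, r4:5, r5:13, r6:0}
[1] sub  r5, r0, r0  →  {r0:0, r1:13, r2:3, r3:14, r4:5, r5:0, r6:0}
[2] bne  r3, r5, L8  →  {r0:0, r1:13, r2:3, r3:14, r4:5, r5:0, r6:0}  ⟨branch taken⟩
[3] xori  r3, r1, 5  →  {r0:0, r1:13, r2:3, r3:8, r4:5, r5:0, r6:0}
[8] xor  r2, r4, r6  →  {r0:0, r1:13, r2:5, r3:8, r4:5, r5:0, r6:0}
[9] xor  r6, r0, r2  →  {r0:0, r1:13, r2:5, r3:8, r4:5, r5:0, r6:5}

6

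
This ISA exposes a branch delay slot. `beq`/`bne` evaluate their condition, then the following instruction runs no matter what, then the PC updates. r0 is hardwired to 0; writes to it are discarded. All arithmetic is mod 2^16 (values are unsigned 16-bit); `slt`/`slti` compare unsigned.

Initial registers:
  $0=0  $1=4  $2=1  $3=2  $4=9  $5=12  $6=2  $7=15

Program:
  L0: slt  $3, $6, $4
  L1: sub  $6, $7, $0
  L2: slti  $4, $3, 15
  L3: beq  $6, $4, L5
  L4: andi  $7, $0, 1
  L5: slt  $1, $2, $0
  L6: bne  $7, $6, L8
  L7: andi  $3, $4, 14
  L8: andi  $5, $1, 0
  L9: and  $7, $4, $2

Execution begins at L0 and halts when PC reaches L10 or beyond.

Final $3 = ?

0

[0] slt  $3, $6, $4  →  {$0:0, $1:4, $2:1, $3:1, $4:9, $5:12, $6:2, $7:15}
[1] sub  $6, $7, $0  →  {$0:0, $1:4, $2:1, $3:1, $4:9, $5:12, $6:15, $7:15}
[2] slti  $4, $3, 15  →  {$0:0, $1:4, $2:1, $3:1, $4:1, $5:12, $6:15, $7:15}
[3] beq  $6, $4, L5  →  {$0:0, $1:4, $2:1, $3:1, $4:1, $5:12, $6:15, $7:15}  ⟨branch fallthrough⟩
[4] andi  $7, $0, 1  →  {$0:0, $1:4, $2:1, $3:1, $4:1, $5:12, $6:15, $7:0}
[5] slt  $1, $2, $0  →  {$0:0, $1:0, $2:1, $3:1, $4:1, $5:12, $6:15, $7:0}
[6] bne  $7, $6, L8  →  {$0:0, $1:0, $2:1, $3:1, $4:1, $5:12, $6:15, $7:0}  ⟨branch taken⟩
[7] andi  $3, $4, 14  →  {$0:0, $1:0, $2:1, $3:0, $4:1, $5:12, $6:15, $7:0}
[8] andi  $5, $1, 0  →  {$0:0, $1:0, $2:1, $3:0, $4:1, $5:0, $6:15, $7:0}
[9] and  $7, $4, $2  →  {$0:0, $1:0, $2:1, $3:0, $4:1, $5:0, $6:15, $7:1}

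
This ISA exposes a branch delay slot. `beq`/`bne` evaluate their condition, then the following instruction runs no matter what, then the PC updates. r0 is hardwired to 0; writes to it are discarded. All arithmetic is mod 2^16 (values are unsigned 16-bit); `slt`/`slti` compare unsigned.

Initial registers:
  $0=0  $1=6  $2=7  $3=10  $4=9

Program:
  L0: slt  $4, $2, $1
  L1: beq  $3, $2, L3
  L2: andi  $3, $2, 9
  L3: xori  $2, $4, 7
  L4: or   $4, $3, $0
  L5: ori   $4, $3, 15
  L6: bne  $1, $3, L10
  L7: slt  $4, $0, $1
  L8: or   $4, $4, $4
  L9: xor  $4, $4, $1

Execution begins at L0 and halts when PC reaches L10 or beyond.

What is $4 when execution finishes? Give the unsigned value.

  step pc=0: slt  $4, $2, $1  regs=(0,6,7,10,0)
  step pc=1: beq  $3, $2, L3  cond=F  regs=(0,6,7,10,0)
  step pc=2: andi  $3, $2, 9  regs=(0,6,7,1,0)
  step pc=3: xori  $2, $4, 7  regs=(0,6,7,1,0)
  step pc=4: or   $4, $3, $0  regs=(0,6,7,1,1)
  step pc=5: ori   $4, $3, 15  regs=(0,6,7,1,15)
  step pc=6: bne  $1, $3, L10  cond=T  regs=(0,6,7,1,15)
  step pc=7: slt  $4, $0, $1  regs=(0,6,7,1,1)

1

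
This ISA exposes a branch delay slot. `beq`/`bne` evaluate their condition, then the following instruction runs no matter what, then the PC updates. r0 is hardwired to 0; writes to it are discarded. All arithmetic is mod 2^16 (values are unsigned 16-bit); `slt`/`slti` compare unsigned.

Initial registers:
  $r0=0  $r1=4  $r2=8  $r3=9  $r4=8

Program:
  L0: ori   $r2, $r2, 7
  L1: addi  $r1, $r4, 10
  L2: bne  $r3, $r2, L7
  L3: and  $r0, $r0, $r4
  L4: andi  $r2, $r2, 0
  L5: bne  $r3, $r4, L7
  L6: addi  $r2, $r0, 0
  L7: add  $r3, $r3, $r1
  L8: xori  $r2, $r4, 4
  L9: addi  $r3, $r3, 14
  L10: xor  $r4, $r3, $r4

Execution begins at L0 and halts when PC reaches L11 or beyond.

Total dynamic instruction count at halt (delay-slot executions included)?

  step pc=0: ori   $r2, $r2, 7  regs=(0,4,15,9,8)
  step pc=1: addi  $r1, $r4, 10  regs=(0,18,15,9,8)
  step pc=2: bne  $r3, $r2, L7  cond=T  regs=(0,18,15,9,8)
  step pc=3: and  $r0, $r0, $r4  regs=(0,18,15,9,8)
  step pc=7: add  $r3, $r3, $r1  regs=(0,18,15,27,8)
  step pc=8: xori  $r2, $r4, 4  regs=(0,18,12,27,8)
  step pc=9: addi  $r3, $r3, 14  regs=(0,18,12,41,8)
  step pc=10: xor  $r4, $r3, $r4  regs=(0,18,12,41,33)

8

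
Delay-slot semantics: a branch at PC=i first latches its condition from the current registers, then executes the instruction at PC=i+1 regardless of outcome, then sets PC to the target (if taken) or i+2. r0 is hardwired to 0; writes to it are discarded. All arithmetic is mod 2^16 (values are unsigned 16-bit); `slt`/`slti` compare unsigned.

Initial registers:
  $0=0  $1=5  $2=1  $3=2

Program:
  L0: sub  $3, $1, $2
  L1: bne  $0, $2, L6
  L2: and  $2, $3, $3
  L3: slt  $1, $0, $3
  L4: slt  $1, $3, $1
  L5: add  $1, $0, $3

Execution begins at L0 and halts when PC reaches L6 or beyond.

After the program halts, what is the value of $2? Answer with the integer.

#0 sub  $3, $1, $2 ; 0/5/1/4
#1 bne  $0, $2, L6 ; 0/5/1/4 ; →target
#2 and  $2, $3, $3 ; 0/5/4/4

4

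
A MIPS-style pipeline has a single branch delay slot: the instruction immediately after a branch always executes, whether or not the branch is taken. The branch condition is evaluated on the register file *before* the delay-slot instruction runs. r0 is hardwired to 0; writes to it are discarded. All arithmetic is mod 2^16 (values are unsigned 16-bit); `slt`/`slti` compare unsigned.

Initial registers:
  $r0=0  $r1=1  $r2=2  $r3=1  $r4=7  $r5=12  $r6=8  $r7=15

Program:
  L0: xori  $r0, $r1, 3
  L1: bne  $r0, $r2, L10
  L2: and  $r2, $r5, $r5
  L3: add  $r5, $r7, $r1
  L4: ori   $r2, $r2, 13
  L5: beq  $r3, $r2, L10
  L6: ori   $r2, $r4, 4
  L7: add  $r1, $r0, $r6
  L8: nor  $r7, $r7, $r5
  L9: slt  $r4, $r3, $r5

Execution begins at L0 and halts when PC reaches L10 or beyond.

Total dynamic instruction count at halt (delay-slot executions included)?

  step pc=0: xori  $r0, $r1, 3  regs=(0,1,2,1,7,12,8,15)
  step pc=1: bne  $r0, $r2, L10  cond=T  regs=(0,1,2,1,7,12,8,15)
  step pc=2: and  $r2, $r5, $r5  regs=(0,1,12,1,7,12,8,15)

3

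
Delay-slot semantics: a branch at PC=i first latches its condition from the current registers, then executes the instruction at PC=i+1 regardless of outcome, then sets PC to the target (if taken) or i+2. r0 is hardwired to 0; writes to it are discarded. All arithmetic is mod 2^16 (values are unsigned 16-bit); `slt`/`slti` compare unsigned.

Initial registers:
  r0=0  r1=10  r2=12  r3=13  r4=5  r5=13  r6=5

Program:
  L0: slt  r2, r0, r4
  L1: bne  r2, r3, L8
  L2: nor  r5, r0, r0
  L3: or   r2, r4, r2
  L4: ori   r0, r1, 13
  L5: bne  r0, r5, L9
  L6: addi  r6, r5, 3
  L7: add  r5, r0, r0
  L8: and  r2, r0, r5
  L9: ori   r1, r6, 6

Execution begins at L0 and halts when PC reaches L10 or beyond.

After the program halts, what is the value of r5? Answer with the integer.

#0 slt  r2, r0, r4 ; 0/10/1/13/5/13/5
#1 bne  r2, r3, L8 ; 0/10/1/13/5/13/5 ; →target
#2 nor  r5, r0, r0 ; 0/10/1/13/5/65535/5
#8 and  r2, r0, r5 ; 0/10/0/13/5/65535/5
#9 ori   r1, r6, 6 ; 0/7/0/13/5/65535/5

65535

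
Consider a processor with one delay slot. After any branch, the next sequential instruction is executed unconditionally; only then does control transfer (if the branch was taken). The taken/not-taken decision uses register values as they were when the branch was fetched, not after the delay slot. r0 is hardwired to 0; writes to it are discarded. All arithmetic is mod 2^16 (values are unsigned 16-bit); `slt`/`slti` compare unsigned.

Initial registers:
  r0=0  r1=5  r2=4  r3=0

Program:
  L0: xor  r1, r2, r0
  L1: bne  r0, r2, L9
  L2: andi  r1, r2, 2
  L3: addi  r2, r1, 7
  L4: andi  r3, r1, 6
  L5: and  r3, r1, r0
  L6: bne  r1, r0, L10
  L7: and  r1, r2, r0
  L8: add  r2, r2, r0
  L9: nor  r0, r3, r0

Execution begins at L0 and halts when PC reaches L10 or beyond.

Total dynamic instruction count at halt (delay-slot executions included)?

4

PC=0  xor  r1, r2, r0        | r0=0 r1=4 r2=4 r3=0
PC=1  bne  r0, r2, L9        | r0=0 r1=4 r2=4 r3=0  [TAKEN]
PC=2  andi  r1, r2, 2        | r0=0 r1=0 r2=4 r3=0
PC=9  nor  r0, r3, r0        | r0=0 r1=0 r2=4 r3=0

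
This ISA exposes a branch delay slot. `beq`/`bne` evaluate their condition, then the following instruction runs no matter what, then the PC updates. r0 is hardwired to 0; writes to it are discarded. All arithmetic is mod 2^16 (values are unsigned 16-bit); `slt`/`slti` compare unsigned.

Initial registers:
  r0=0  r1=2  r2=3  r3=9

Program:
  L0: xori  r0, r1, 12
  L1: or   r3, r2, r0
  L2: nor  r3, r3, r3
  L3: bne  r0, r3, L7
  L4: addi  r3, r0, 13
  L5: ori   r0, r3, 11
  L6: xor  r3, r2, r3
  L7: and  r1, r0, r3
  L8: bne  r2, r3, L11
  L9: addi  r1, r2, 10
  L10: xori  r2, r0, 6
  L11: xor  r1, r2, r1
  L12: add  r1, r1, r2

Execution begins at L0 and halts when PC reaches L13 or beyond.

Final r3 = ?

PC=0  xori  r0, r1, 12       | r0=0 r1=2 r2=3 r3=9
PC=1  or   r3, r2, r0        | r0=0 r1=2 r2=3 r3=3
PC=2  nor  r3, r3, r3        | r0=0 r1=2 r2=3 r3=65532
PC=3  bne  r0, r3, L7        | r0=0 r1=2 r2=3 r3=65532  [TAKEN]
PC=4  addi  r3, r0, 13       | r0=0 r1=2 r2=3 r3=13
PC=7  and  r1, r0, r3        | r0=0 r1=0 r2=3 r3=13
PC=8  bne  r2, r3, L11       | r0=0 r1=0 r2=3 r3=13  [TAKEN]
PC=9  addi  r1, r2, 10       | r0=0 r1=13 r2=3 r3=13
PC=11 xor  r1, r2, r1        | r0=0 r1=14 r2=3 r3=13
PC=12 add  r1, r1, r2        | r0=0 r1=17 r2=3 r3=13

13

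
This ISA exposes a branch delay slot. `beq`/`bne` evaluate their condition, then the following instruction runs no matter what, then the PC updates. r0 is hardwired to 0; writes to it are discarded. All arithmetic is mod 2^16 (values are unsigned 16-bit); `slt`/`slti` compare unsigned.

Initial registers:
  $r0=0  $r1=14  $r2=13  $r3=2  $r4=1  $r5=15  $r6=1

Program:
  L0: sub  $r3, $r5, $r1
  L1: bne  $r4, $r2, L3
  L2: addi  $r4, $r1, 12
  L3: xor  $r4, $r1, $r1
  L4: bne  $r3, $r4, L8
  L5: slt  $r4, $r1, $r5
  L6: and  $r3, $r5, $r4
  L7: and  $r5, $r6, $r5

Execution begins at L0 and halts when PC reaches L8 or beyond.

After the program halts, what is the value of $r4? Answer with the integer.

1

#0 sub  $r3, $r5, $r1 ; 0/14/13/1/1/15/1
#1 bne  $r4, $r2, L3 ; 0/14/13/1/1/15/1 ; →target
#2 addi  $r4, $r1, 12 ; 0/14/13/1/26/15/1
#3 xor  $r4, $r1, $r1 ; 0/14/13/1/0/15/1
#4 bne  $r3, $r4, L8 ; 0/14/13/1/0/15/1 ; →target
#5 slt  $r4, $r1, $r5 ; 0/14/13/1/1/15/1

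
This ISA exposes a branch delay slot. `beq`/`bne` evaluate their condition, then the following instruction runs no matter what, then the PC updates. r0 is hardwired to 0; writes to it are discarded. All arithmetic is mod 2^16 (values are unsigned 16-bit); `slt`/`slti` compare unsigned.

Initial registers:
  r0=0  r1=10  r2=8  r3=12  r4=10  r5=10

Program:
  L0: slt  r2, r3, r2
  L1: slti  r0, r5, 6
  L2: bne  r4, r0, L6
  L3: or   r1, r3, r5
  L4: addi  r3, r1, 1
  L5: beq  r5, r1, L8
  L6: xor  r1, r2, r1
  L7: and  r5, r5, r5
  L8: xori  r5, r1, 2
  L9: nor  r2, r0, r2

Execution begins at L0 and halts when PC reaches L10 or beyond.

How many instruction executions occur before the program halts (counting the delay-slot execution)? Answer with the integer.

8

[0] slt  r2, r3, r2  →  {r0:0, r1:10, r2:0, r3:12, r4:10, r5:10}
[1] slti  r0, r5, 6  →  {r0:0, r1:10, r2:0, r3:12, r4:10, r5:10}
[2] bne  r4, r0, L6  →  {r0:0, r1:10, r2:0, r3:12, r4:10, r5:10}  ⟨branch taken⟩
[3] or   r1, r3, r5  →  {r0:0, r1:14, r2:0, r3:12, r4:10, r5:10}
[6] xor  r1, r2, r1  →  {r0:0, r1:14, r2:0, r3:12, r4:10, r5:10}
[7] and  r5, r5, r5  →  {r0:0, r1:14, r2:0, r3:12, r4:10, r5:10}
[8] xori  r5, r1, 2  →  {r0:0, r1:14, r2:0, r3:12, r4:10, r5:12}
[9] nor  r2, r0, r2  →  {r0:0, r1:14, r2:65535, r3:12, r4:10, r5:12}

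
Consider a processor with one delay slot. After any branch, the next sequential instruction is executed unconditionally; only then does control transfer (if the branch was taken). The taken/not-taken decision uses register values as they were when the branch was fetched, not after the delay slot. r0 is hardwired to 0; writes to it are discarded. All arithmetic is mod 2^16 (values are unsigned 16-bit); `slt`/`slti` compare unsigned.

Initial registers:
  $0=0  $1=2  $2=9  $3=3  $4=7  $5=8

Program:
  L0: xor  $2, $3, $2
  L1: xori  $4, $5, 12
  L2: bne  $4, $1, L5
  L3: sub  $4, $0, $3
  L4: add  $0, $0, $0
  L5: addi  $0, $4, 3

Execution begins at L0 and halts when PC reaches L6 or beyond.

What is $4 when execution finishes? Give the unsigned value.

65533

  step pc=0: xor  $2, $3, $2  regs=(0,2,10,3,7,8)
  step pc=1: xori  $4, $5, 12  regs=(0,2,10,3,4,8)
  step pc=2: bne  $4, $1, L5  cond=T  regs=(0,2,10,3,4,8)
  step pc=3: sub  $4, $0, $3  regs=(0,2,10,3,65533,8)
  step pc=5: addi  $0, $4, 3  regs=(0,2,10,3,65533,8)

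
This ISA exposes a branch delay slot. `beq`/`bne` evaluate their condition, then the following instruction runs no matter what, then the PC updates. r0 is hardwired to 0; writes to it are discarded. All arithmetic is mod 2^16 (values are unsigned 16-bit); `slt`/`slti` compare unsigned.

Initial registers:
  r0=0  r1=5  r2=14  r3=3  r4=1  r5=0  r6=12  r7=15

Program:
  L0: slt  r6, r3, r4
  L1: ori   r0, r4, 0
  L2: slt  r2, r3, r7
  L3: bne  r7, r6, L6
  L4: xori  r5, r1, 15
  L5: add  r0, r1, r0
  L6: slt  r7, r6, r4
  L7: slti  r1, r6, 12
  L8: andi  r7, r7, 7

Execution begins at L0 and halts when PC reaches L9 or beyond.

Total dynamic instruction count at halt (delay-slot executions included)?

8

PC=0  slt  r6, r3, r4        | r0=0 r1=5 r2=14 r3=3 r4=1 r5=0 r6=0 r7=15
PC=1  ori   r0, r4, 0        | r0=0 r1=5 r2=14 r3=3 r4=1 r5=0 r6=0 r7=15
PC=2  slt  r2, r3, r7        | r0=0 r1=5 r2=1 r3=3 r4=1 r5=0 r6=0 r7=15
PC=3  bne  r7, r6, L6        | r0=0 r1=5 r2=1 r3=3 r4=1 r5=0 r6=0 r7=15  [TAKEN]
PC=4  xori  r5, r1, 15       | r0=0 r1=5 r2=1 r3=3 r4=1 r5=10 r6=0 r7=15
PC=6  slt  r7, r6, r4        | r0=0 r1=5 r2=1 r3=3 r4=1 r5=10 r6=0 r7=1
PC=7  slti  r1, r6, 12       | r0=0 r1=1 r2=1 r3=3 r4=1 r5=10 r6=0 r7=1
PC=8  andi  r7, r7, 7        | r0=0 r1=1 r2=1 r3=3 r4=1 r5=10 r6=0 r7=1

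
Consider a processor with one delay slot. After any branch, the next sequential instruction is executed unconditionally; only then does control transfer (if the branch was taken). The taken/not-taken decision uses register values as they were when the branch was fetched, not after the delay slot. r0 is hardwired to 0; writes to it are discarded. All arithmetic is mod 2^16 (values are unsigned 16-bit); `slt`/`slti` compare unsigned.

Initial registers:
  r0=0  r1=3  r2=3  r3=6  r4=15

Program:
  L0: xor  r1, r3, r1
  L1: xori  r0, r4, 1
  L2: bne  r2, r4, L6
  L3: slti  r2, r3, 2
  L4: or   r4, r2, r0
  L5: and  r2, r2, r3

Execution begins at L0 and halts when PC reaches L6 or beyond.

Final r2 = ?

0

PC=0  xor  r1, r3, r1        | r0=0 r1=5 r2=3 r3=6 r4=15
PC=1  xori  r0, r4, 1        | r0=0 r1=5 r2=3 r3=6 r4=15
PC=2  bne  r2, r4, L6        | r0=0 r1=5 r2=3 r3=6 r4=15  [TAKEN]
PC=3  slti  r2, r3, 2        | r0=0 r1=5 r2=0 r3=6 r4=15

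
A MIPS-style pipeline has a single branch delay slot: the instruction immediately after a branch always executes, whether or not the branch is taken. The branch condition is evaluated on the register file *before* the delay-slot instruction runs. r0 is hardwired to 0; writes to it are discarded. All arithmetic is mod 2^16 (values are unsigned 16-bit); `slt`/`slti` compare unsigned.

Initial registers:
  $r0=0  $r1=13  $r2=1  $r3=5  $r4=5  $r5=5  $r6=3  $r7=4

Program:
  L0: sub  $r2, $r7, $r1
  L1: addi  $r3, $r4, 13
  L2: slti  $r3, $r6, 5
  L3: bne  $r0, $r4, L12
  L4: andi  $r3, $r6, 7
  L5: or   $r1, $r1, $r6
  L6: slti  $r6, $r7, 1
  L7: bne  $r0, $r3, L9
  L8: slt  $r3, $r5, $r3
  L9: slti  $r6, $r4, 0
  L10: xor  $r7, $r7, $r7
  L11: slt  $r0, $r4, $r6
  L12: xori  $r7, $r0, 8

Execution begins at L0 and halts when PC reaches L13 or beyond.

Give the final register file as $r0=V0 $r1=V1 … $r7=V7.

$r0=0 $r1=13 $r2=65527 $r3=3 $r4=5 $r5=5 $r6=3 $r7=8

  step pc=0: sub  $r2, $r7, $r1  regs=(0,13,65527,5,5,5,3,4)
  step pc=1: addi  $r3, $r4, 13  regs=(0,13,65527,18,5,5,3,4)
  step pc=2: slti  $r3, $r6, 5  regs=(0,13,65527,1,5,5,3,4)
  step pc=3: bne  $r0, $r4, L12  cond=T  regs=(0,13,65527,1,5,5,3,4)
  step pc=4: andi  $r3, $r6, 7  regs=(0,13,65527,3,5,5,3,4)
  step pc=12: xori  $r7, $r0, 8  regs=(0,13,65527,3,5,5,3,8)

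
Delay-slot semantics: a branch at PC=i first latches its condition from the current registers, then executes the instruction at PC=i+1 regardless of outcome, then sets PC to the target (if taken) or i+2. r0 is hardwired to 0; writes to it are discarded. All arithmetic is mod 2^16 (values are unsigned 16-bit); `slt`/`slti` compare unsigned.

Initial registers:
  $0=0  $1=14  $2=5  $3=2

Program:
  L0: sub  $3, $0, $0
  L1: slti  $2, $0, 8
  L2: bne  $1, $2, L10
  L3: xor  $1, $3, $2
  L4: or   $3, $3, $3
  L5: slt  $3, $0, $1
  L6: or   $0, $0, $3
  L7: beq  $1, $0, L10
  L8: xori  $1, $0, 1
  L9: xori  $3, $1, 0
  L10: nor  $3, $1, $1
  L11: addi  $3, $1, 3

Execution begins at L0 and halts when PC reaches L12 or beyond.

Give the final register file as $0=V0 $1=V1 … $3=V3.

PC=0  sub  $3, $0, $0        | $0=0 $1=14 $2=5 $3=0
PC=1  slti  $2, $0, 8        | $0=0 $1=14 $2=1 $3=0
PC=2  bne  $1, $2, L10       | $0=0 $1=14 $2=1 $3=0  [TAKEN]
PC=3  xor  $1, $3, $2        | $0=0 $1=1 $2=1 $3=0
PC=10 nor  $3, $1, $1        | $0=0 $1=1 $2=1 $3=65534
PC=11 addi  $3, $1, 3        | $0=0 $1=1 $2=1 $3=4

$0=0 $1=1 $2=1 $3=4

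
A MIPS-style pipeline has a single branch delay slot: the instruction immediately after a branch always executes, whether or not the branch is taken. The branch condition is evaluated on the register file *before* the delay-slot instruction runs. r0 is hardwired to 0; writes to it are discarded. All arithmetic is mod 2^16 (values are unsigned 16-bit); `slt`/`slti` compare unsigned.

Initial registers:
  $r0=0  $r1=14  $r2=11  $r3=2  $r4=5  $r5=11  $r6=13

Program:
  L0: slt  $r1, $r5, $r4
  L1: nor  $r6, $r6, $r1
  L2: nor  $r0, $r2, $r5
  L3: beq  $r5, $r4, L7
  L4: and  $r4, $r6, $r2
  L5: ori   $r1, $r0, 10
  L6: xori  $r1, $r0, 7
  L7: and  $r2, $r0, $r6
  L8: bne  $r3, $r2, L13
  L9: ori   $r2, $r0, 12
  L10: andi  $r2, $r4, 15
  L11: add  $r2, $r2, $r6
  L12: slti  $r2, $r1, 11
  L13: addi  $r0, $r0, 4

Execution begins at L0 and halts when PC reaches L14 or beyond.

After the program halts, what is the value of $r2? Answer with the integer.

  step pc=0: slt  $r1, $r5, $r4  regs=(0,0,11,2,5,11,13)
  step pc=1: nor  $r6, $r6, $r1  regs=(0,0,11,2,5,11,65522)
  step pc=2: nor  $r0, $r2, $r5  regs=(0,0,11,2,5,11,65522)
  step pc=3: beq  $r5, $r4, L7  cond=F  regs=(0,0,11,2,5,11,65522)
  step pc=4: and  $r4, $r6, $r2  regs=(0,0,11,2,2,11,65522)
  step pc=5: ori   $r1, $r0, 10  regs=(0,10,11,2,2,11,65522)
  step pc=6: xori  $r1, $r0, 7  regs=(0,7,11,2,2,11,65522)
  step pc=7: and  $r2, $r0, $r6  regs=(0,7,0,2,2,11,65522)
  step pc=8: bne  $r3, $r2, L13  cond=T  regs=(0,7,0,2,2,11,65522)
  step pc=9: ori   $r2, $r0, 12  regs=(0,7,12,2,2,11,65522)
  step pc=13: addi  $r0, $r0, 4  regs=(0,7,12,2,2,11,65522)

12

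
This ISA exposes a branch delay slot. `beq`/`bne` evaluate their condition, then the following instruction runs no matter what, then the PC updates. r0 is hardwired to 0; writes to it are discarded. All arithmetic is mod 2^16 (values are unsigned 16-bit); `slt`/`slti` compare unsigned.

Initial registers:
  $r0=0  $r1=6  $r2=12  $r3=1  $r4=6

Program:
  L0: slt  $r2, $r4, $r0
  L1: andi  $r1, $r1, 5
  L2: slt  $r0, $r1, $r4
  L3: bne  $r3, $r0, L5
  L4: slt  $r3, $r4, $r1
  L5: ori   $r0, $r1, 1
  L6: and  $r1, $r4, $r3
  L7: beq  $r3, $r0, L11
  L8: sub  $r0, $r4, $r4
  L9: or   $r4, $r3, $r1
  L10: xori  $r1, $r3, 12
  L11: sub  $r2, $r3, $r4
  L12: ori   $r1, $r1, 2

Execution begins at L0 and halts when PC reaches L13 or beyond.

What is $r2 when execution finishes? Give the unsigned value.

65530

  step pc=0: slt  $r2, $r4, $r0  regs=(0,6,0,1,6)
  step pc=1: andi  $r1, $r1, 5  regs=(0,4,0,1,6)
  step pc=2: slt  $r0, $r1, $r4  regs=(0,4,0,1,6)
  step pc=3: bne  $r3, $r0, L5  cond=T  regs=(0,4,0,1,6)
  step pc=4: slt  $r3, $r4, $r1  regs=(0,4,0,0,6)
  step pc=5: ori   $r0, $r1, 1  regs=(0,4,0,0,6)
  step pc=6: and  $r1, $r4, $r3  regs=(0,0,0,0,6)
  step pc=7: beq  $r3, $r0, L11  cond=T  regs=(0,0,0,0,6)
  step pc=8: sub  $r0, $r4, $r4  regs=(0,0,0,0,6)
  step pc=11: sub  $r2, $r3, $r4  regs=(0,0,65530,0,6)
  step pc=12: ori   $r1, $r1, 2  regs=(0,2,65530,0,6)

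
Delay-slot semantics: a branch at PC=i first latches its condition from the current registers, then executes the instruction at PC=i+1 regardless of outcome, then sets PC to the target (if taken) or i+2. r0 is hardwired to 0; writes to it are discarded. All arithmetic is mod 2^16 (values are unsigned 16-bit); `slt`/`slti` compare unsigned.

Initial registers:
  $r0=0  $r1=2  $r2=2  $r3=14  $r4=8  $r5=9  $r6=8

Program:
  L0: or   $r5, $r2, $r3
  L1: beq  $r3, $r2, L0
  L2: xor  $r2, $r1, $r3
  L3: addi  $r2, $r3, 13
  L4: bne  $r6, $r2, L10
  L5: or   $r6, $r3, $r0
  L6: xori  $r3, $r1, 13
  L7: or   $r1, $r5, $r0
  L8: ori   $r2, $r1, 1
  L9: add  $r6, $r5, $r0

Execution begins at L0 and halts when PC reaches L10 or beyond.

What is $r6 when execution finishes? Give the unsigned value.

[0] or   $r5, $r2, $r3  →  {$r0:0, $r1:2, $r2:2, $r3:14, $r4:8, $r5:14, $r6:8}
[1] beq  $r3, $r2, L0  →  {$r0:0, $r1:2, $r2:2, $r3:14, $r4:8, $r5:14, $r6:8}  ⟨branch fallthrough⟩
[2] xor  $r2, $r1, $r3  →  {$r0:0, $r1:2, $r2:12, $r3:14, $r4:8, $r5:14, $r6:8}
[3] addi  $r2, $r3, 13  →  {$r0:0, $r1:2, $r2:27, $r3:14, $r4:8, $r5:14, $r6:8}
[4] bne  $r6, $r2, L10  →  {$r0:0, $r1:2, $r2:27, $r3:14, $r4:8, $r5:14, $r6:8}  ⟨branch taken⟩
[5] or   $r6, $r3, $r0  →  {$r0:0, $r1:2, $r2:27, $r3:14, $r4:8, $r5:14, $r6:14}

14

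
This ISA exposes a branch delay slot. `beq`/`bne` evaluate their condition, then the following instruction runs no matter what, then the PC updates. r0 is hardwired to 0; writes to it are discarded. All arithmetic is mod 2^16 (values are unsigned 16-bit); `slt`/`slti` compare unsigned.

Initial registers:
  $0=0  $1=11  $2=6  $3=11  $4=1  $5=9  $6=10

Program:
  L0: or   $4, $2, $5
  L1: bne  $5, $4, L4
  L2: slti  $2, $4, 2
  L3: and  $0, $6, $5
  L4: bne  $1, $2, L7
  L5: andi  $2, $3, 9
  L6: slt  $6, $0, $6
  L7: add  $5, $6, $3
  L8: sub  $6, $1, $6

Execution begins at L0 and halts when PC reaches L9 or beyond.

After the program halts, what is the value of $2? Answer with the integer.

#0 or   $4, $2, $5 ; 0/11/6/11/15/9/10
#1 bne  $5, $4, L4 ; 0/11/6/11/15/9/10 ; →target
#2 slti  $2, $4, 2 ; 0/11/0/11/15/9/10
#4 bne  $1, $2, L7 ; 0/11/0/11/15/9/10 ; →target
#5 andi  $2, $3, 9 ; 0/11/9/11/15/9/10
#7 add  $5, $6, $3 ; 0/11/9/11/15/21/10
#8 sub  $6, $1, $6 ; 0/11/9/11/15/21/1

9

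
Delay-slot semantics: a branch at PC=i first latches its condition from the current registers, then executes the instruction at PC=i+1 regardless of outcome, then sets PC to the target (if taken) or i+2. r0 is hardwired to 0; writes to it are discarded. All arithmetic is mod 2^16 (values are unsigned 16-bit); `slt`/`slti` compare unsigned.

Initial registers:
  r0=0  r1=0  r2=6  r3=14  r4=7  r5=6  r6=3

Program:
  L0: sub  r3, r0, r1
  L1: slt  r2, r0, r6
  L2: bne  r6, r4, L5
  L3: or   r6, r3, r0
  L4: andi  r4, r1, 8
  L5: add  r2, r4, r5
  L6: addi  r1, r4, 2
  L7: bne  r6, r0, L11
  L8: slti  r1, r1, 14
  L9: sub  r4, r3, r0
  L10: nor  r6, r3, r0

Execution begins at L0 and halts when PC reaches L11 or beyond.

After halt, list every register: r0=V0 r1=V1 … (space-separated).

PC=0  sub  r3, r0, r1        | r0=0 r1=0 r2=6 r3=0 r4=7 r5=6 r6=3
PC=1  slt  r2, r0, r6        | r0=0 r1=0 r2=1 r3=0 r4=7 r5=6 r6=3
PC=2  bne  r6, r4, L5        | r0=0 r1=0 r2=1 r3=0 r4=7 r5=6 r6=3  [TAKEN]
PC=3  or   r6, r3, r0        | r0=0 r1=0 r2=1 r3=0 r4=7 r5=6 r6=0
PC=5  add  r2, r4, r5        | r0=0 r1=0 r2=13 r3=0 r4=7 r5=6 r6=0
PC=6  addi  r1, r4, 2        | r0=0 r1=9 r2=13 r3=0 r4=7 r5=6 r6=0
PC=7  bne  r6, r0, L11       | r0=0 r1=9 r2=13 r3=0 r4=7 r5=6 r6=0  [not taken]
PC=8  slti  r1, r1, 14       | r0=0 r1=1 r2=13 r3=0 r4=7 r5=6 r6=0
PC=9  sub  r4, r3, r0        | r0=0 r1=1 r2=13 r3=0 r4=0 r5=6 r6=0
PC=10 nor  r6, r3, r0        | r0=0 r1=1 r2=13 r3=0 r4=0 r5=6 r6=65535

r0=0 r1=1 r2=13 r3=0 r4=0 r5=6 r6=65535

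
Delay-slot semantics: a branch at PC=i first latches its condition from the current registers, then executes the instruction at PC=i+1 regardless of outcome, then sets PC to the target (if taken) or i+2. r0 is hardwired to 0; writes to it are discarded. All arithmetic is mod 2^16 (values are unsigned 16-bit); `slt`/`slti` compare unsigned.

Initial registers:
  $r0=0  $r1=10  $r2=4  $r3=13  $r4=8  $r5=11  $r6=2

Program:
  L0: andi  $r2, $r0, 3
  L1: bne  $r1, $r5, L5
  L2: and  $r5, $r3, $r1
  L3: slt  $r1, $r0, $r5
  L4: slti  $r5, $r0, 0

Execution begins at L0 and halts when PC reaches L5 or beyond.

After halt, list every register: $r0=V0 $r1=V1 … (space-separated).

$r0=0 $r1=10 $r2=0 $r3=13 $r4=8 $r5=8 $r6=2

#0 andi  $r2, $r0, 3 ; 0/10/0/13/8/11/2
#1 bne  $r1, $r5, L5 ; 0/10/0/13/8/11/2 ; →target
#2 and  $r5, $r3, $r1 ; 0/10/0/13/8/8/2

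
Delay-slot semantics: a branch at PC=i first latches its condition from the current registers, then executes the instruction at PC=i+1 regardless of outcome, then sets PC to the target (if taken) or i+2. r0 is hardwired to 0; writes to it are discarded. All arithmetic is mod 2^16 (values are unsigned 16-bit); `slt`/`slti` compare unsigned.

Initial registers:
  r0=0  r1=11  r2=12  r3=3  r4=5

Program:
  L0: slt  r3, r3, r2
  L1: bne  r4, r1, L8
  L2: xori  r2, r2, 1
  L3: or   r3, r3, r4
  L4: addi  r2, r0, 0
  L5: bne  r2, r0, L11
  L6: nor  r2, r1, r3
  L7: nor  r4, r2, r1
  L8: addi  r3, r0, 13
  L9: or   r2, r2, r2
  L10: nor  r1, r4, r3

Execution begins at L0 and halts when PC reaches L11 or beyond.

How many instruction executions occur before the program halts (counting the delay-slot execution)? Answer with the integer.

  step pc=0: slt  r3, r3, r2  regs=(0,11,12,1,5)
  step pc=1: bne  r4, r1, L8  cond=T  regs=(0,11,12,1,5)
  step pc=2: xori  r2, r2, 1  regs=(0,11,13,1,5)
  step pc=8: addi  r3, r0, 13  regs=(0,11,13,13,5)
  step pc=9: or   r2, r2, r2  regs=(0,11,13,13,5)
  step pc=10: nor  r1, r4, r3  regs=(0,65522,13,13,5)

6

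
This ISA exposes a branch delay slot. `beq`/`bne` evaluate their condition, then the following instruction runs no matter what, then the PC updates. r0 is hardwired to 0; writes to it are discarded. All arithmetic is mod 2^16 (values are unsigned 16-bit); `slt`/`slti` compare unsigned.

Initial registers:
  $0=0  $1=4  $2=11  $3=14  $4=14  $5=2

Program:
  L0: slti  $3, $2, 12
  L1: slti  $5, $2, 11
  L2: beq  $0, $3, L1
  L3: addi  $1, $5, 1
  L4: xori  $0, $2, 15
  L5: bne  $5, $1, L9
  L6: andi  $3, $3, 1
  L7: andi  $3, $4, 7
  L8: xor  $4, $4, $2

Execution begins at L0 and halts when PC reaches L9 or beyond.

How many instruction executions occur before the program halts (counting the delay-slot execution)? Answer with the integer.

PC=0  slti  $3, $2, 12       | $0=0 $1=4 $2=11 $3=1 $4=14 $5=2
PC=1  slti  $5, $2, 11       | $0=0 $1=4 $2=11 $3=1 $4=14 $5=0
PC=2  beq  $0, $3, L1        | $0=0 $1=4 $2=11 $3=1 $4=14 $5=0  [not taken]
PC=3  addi  $1, $5, 1        | $0=0 $1=1 $2=11 $3=1 $4=14 $5=0
PC=4  xori  $0, $2, 15       | $0=0 $1=1 $2=11 $3=1 $4=14 $5=0
PC=5  bne  $5, $1, L9        | $0=0 $1=1 $2=11 $3=1 $4=14 $5=0  [TAKEN]
PC=6  andi  $3, $3, 1        | $0=0 $1=1 $2=11 $3=1 $4=14 $5=0

7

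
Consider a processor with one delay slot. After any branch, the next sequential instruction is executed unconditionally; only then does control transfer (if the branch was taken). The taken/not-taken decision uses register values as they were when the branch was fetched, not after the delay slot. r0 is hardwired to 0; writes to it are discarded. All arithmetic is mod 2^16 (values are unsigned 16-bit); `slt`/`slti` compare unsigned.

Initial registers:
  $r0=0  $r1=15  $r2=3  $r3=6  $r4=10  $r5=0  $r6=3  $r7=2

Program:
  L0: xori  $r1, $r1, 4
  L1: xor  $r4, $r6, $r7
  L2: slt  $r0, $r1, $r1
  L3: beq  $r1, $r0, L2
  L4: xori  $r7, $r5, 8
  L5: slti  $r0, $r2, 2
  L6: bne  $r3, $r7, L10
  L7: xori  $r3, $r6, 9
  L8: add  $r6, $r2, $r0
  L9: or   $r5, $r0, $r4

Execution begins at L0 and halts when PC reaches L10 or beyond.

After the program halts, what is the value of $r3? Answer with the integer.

10

#0 xori  $r1, $r1, 4 ; 0/11/3/6/10/0/3/2
#1 xor  $r4, $r6, $r7 ; 0/11/3/6/1/0/3/2
#2 slt  $r0, $r1, $r1 ; 0/11/3/6/1/0/3/2
#3 beq  $r1, $r0, L2 ; 0/11/3/6/1/0/3/2 ; →fallthru
#4 xori  $r7, $r5, 8 ; 0/11/3/6/1/0/3/8
#5 slti  $r0, $r2, 2 ; 0/11/3/6/1/0/3/8
#6 bne  $r3, $r7, L10 ; 0/11/3/6/1/0/3/8 ; →target
#7 xori  $r3, $r6, 9 ; 0/11/3/10/1/0/3/8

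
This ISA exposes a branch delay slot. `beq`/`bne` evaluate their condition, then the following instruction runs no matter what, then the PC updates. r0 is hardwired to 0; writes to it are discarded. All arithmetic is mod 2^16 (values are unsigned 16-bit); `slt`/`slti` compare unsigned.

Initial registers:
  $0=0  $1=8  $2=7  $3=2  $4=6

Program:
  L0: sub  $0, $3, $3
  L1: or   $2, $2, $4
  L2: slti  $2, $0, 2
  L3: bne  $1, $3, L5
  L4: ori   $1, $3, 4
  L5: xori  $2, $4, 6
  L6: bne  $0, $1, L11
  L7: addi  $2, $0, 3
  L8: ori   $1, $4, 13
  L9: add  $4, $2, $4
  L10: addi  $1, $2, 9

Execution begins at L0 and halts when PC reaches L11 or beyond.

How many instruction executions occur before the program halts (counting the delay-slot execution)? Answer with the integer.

[0] sub  $0, $3, $3  →  {$0:0, $1:8, $2:7, $3:2, $4:6}
[1] or   $2, $2, $4  →  {$0:0, $1:8, $2:7, $3:2, $4:6}
[2] slti  $2, $0, 2  →  {$0:0, $1:8, $2:1, $3:2, $4:6}
[3] bne  $1, $3, L5  →  {$0:0, $1:8, $2:1, $3:2, $4:6}  ⟨branch taken⟩
[4] ori   $1, $3, 4  →  {$0:0, $1:6, $2:1, $3:2, $4:6}
[5] xori  $2, $4, 6  →  {$0:0, $1:6, $2:0, $3:2, $4:6}
[6] bne  $0, $1, L11  →  {$0:0, $1:6, $2:0, $3:2, $4:6}  ⟨branch taken⟩
[7] addi  $2, $0, 3  →  {$0:0, $1:6, $2:3, $3:2, $4:6}

8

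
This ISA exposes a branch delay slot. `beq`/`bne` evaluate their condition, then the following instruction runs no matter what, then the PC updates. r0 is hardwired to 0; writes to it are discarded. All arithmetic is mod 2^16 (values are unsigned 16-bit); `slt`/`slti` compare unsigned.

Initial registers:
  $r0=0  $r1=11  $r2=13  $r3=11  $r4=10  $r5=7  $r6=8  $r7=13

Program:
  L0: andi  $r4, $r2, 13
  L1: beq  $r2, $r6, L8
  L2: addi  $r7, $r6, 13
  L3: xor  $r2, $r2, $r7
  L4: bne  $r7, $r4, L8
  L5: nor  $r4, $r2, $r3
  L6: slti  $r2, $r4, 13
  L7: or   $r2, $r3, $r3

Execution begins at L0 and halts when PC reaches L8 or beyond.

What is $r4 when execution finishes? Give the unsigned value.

65508

  step pc=0: andi  $r4, $r2, 13  regs=(0,11,13,11,13,7,8,13)
  step pc=1: beq  $r2, $r6, L8  cond=F  regs=(0,11,13,11,13,7,8,13)
  step pc=2: addi  $r7, $r6, 13  regs=(0,11,13,11,13,7,8,21)
  step pc=3: xor  $r2, $r2, $r7  regs=(0,11,24,11,13,7,8,21)
  step pc=4: bne  $r7, $r4, L8  cond=T  regs=(0,11,24,11,13,7,8,21)
  step pc=5: nor  $r4, $r2, $r3  regs=(0,11,24,11,65508,7,8,21)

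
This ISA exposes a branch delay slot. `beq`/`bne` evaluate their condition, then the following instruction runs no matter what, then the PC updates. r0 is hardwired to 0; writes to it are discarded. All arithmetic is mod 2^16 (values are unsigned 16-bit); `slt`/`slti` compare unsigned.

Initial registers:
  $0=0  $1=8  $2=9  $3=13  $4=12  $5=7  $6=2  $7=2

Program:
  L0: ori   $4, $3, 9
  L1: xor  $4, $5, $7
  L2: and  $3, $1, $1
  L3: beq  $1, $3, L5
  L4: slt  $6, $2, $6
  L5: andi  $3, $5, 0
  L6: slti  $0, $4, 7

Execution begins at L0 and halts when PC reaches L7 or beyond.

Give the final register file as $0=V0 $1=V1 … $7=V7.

$0=0 $1=8 $2=9 $3=0 $4=5 $5=7 $6=0 $7=2

[0] ori   $4, $3, 9  →  {$0:0, $1:8, $2:9, $3:13, $4:13, $5:7, $6:2, $7:2}
[1] xor  $4, $5, $7  →  {$0:0, $1:8, $2:9, $3:13, $4:5, $5:7, $6:2, $7:2}
[2] and  $3, $1, $1  →  {$0:0, $1:8, $2:9, $3:8, $4:5, $5:7, $6:2, $7:2}
[3] beq  $1, $3, L5  →  {$0:0, $1:8, $2:9, $3:8, $4:5, $5:7, $6:2, $7:2}  ⟨branch taken⟩
[4] slt  $6, $2, $6  →  {$0:0, $1:8, $2:9, $3:8, $4:5, $5:7, $6:0, $7:2}
[5] andi  $3, $5, 0  →  {$0:0, $1:8, $2:9, $3:0, $4:5, $5:7, $6:0, $7:2}
[6] slti  $0, $4, 7  →  {$0:0, $1:8, $2:9, $3:0, $4:5, $5:7, $6:0, $7:2}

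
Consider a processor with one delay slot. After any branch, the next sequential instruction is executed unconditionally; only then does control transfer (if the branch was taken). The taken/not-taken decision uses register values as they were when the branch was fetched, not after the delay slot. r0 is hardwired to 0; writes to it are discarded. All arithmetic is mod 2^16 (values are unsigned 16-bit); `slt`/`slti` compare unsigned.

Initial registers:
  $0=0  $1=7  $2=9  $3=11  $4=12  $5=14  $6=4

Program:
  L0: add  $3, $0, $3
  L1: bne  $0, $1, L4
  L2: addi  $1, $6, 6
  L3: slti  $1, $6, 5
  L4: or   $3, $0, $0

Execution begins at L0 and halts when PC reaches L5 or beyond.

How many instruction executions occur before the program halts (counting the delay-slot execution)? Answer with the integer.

  step pc=0: add  $3, $0, $3  regs=(0,7,9,11,12,14,4)
  step pc=1: bne  $0, $1, L4  cond=T  regs=(0,7,9,11,12,14,4)
  step pc=2: addi  $1, $6, 6  regs=(0,10,9,11,12,14,4)
  step pc=4: or   $3, $0, $0  regs=(0,10,9,0,12,14,4)

4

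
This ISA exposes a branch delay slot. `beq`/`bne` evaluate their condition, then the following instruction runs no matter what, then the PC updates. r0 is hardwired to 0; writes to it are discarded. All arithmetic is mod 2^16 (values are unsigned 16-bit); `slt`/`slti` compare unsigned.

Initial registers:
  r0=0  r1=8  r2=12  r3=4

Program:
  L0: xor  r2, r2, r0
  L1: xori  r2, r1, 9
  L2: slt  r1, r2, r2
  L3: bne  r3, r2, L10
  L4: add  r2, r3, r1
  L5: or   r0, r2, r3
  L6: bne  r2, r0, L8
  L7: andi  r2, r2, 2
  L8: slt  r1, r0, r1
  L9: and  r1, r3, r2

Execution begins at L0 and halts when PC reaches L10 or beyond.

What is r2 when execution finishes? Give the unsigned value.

[0] xor  r2, r2, r0  →  {r0:0, r1:8, r2:12, r3:4}
[1] xori  r2, r1, 9  →  {r0:0, r1:8, r2:1, r3:4}
[2] slt  r1, r2, r2  →  {r0:0, r1:0, r2:1, r3:4}
[3] bne  r3, r2, L10  →  {r0:0, r1:0, r2:1, r3:4}  ⟨branch taken⟩
[4] add  r2, r3, r1  →  {r0:0, r1:0, r2:4, r3:4}

4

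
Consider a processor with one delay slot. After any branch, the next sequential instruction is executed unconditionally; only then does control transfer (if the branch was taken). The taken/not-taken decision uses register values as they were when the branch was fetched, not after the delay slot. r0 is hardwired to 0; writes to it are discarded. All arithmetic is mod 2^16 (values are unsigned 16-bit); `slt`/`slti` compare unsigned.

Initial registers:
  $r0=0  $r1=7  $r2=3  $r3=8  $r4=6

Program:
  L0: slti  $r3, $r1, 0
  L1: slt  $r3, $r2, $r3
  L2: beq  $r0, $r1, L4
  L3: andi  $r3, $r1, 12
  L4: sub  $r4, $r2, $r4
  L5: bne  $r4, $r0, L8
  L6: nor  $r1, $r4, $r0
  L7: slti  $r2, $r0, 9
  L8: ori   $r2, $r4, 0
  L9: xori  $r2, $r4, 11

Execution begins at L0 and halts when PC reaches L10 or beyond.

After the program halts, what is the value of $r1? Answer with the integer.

2

#0 slti  $r3, $r1, 0 ; 0/7/3/0/6
#1 slt  $r3, $r2, $r3 ; 0/7/3/0/6
#2 beq  $r0, $r1, L4 ; 0/7/3/0/6 ; →fallthru
#3 andi  $r3, $r1, 12 ; 0/7/3/4/6
#4 sub  $r4, $r2, $r4 ; 0/7/3/4/65533
#5 bne  $r4, $r0, L8 ; 0/7/3/4/65533 ; →target
#6 nor  $r1, $r4, $r0 ; 0/2/3/4/65533
#8 ori   $r2, $r4, 0 ; 0/2/65533/4/65533
#9 xori  $r2, $r4, 11 ; 0/2/65526/4/65533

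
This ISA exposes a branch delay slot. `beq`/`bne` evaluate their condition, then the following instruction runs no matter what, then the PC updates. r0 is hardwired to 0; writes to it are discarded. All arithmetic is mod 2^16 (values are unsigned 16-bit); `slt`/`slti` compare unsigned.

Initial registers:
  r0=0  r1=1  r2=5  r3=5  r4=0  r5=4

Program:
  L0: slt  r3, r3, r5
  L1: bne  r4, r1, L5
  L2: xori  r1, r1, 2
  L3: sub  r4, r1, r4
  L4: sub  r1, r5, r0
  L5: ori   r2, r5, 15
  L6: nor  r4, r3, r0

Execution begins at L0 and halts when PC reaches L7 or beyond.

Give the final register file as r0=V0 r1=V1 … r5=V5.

PC=0  slt  r3, r3, r5        | r0=0 r1=1 r2=5 r3=0 r4=0 r5=4
PC=1  bne  r4, r1, L5        | r0=0 r1=1 r2=5 r3=0 r4=0 r5=4  [TAKEN]
PC=2  xori  r1, r1, 2        | r0=0 r1=3 r2=5 r3=0 r4=0 r5=4
PC=5  ori   r2, r5, 15       | r0=0 r1=3 r2=15 r3=0 r4=0 r5=4
PC=6  nor  r4, r3, r0        | r0=0 r1=3 r2=15 r3=0 r4=65535 r5=4

r0=0 r1=3 r2=15 r3=0 r4=65535 r5=4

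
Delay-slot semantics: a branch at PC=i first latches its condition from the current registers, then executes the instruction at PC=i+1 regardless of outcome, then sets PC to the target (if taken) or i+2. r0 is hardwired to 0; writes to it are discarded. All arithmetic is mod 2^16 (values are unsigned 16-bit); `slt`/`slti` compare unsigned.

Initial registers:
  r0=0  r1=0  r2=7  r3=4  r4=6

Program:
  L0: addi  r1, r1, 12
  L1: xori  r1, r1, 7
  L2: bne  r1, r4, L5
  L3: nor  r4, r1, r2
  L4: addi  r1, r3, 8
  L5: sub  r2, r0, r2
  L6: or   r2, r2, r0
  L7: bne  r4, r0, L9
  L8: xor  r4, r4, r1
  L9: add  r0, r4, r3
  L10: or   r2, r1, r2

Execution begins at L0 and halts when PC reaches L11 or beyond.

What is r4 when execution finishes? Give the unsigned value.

#0 addi  r1, r1, 12 ; 0/12/7/4/6
#1 xori  r1, r1, 7 ; 0/11/7/4/6
#2 bne  r1, r4, L5 ; 0/11/7/4/6 ; →target
#3 nor  r4, r1, r2 ; 0/11/7/4/65520
#5 sub  r2, r0, r2 ; 0/11/65529/4/65520
#6 or   r2, r2, r0 ; 0/11/65529/4/65520
#7 bne  r4, r0, L9 ; 0/11/65529/4/65520 ; →target
#8 xor  r4, r4, r1 ; 0/11/65529/4/65531
#9 add  r0, r4, r3 ; 0/11/65529/4/65531
#10 or   r2, r1, r2 ; 0/11/65531/4/65531

65531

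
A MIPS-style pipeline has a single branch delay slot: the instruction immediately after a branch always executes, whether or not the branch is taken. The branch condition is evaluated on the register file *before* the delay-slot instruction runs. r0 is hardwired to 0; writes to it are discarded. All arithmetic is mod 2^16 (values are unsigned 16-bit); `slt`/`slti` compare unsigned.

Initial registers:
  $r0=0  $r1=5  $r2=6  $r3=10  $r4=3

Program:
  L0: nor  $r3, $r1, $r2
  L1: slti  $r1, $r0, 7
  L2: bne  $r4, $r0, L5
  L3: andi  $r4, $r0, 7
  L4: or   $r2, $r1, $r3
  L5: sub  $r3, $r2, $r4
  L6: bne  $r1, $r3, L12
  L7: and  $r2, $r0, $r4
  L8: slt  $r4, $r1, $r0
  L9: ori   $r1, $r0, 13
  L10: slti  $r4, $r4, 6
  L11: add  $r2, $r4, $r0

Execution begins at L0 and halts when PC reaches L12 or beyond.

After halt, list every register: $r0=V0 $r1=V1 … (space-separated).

PC=0  nor  $r3, $r1, $r2     | $r0=0 $r1=5 $r2=6 $r3=65528 $r4=3
PC=1  slti  $r1, $r0, 7      | $r0=0 $r1=1 $r2=6 $r3=65528 $r4=3
PC=2  bne  $r4, $r0, L5      | $r0=0 $r1=1 $r2=6 $r3=65528 $r4=3  [TAKEN]
PC=3  andi  $r4, $r0, 7      | $r0=0 $r1=1 $r2=6 $r3=65528 $r4=0
PC=5  sub  $r3, $r2, $r4     | $r0=0 $r1=1 $r2=6 $r3=6 $r4=0
PC=6  bne  $r1, $r3, L12     | $r0=0 $r1=1 $r2=6 $r3=6 $r4=0  [TAKEN]
PC=7  and  $r2, $r0, $r4     | $r0=0 $r1=1 $r2=0 $r3=6 $r4=0

$r0=0 $r1=1 $r2=0 $r3=6 $r4=0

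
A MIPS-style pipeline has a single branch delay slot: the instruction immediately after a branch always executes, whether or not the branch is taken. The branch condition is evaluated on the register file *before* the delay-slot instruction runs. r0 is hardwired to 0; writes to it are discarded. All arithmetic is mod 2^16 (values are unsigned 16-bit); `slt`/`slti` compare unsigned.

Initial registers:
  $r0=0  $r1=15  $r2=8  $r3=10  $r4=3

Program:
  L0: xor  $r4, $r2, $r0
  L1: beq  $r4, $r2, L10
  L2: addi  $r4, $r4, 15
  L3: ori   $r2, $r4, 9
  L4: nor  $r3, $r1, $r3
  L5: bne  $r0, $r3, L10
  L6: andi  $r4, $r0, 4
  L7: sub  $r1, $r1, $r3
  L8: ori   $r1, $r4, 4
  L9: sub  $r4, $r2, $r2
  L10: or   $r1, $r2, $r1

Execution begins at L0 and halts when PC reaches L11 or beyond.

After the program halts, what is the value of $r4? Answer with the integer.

23

[0] xor  $r4, $r2, $r0  →  {$r0:0, $r1:15, $r2:8, $r3:10, $r4:8}
[1] beq  $r4, $r2, L10  →  {$r0:0, $r1:15, $r2:8, $r3:10, $r4:8}  ⟨branch taken⟩
[2] addi  $r4, $r4, 15  →  {$r0:0, $r1:15, $r2:8, $r3:10, $r4:23}
[10] or   $r1, $r2, $r1  →  {$r0:0, $r1:15, $r2:8, $r3:10, $r4:23}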